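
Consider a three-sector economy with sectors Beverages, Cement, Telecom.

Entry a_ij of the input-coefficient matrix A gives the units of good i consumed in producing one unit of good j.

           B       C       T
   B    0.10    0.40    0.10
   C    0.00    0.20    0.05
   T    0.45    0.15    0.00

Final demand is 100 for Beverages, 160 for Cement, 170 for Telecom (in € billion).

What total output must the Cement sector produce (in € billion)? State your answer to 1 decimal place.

I − A =
  [   0.90    -0.40    -0.10]
  [   0.00     0.80    -0.05]
  [  -0.45    -0.15     1.00]
Cofactors of I−A, C_ij = (−1)^(i+j)·(minor ij) (rows/columns in the sector order above):
  C_11 = (0.80)(1.00) − (-0.05)(-0.15) = 0.7925
  C_12 = −[(0.00)(1.00) − (-0.05)(-0.45)] = 0.0225
  C_13 = (0.00)(-0.15) − (0.80)(-0.45) = 0.3600
  C_21 = −[(-0.40)(1.00) − (-0.10)(-0.15)] = 0.4150
  C_22 = (0.90)(1.00) − (-0.10)(-0.45) = 0.8550
  C_23 = −[(0.90)(-0.15) − (-0.40)(-0.45)] = 0.3150
  C_31 = (-0.40)(-0.05) − (-0.10)(0.80) = 0.1000
  C_32 = −[(0.90)(-0.05) − (-0.10)(0.00)] = 0.0450
  C_33 = (0.90)(0.80) − (-0.40)(0.00) = 0.7200
det(I−A) = Σ_j (I−A)_1j·C_1j = (0.90)(0.7925) + (-0.40)(0.0225) + (-0.10)(0.3600) = 0.66825
adj(I−A) = Cᵀ =
  [ 0.7925   0.4150   0.1000]
  [ 0.0225   0.8550   0.0450]
  [ 0.3600   0.3150   0.7200]
(I − A)⁻¹ = adj(I−A) / det(I−A) ≈
  [   1.1859     0.6210     0.1496]
  [   0.0337     1.2795     0.0673]
  [   0.5387     0.4714     1.0774]
x = (I − A)⁻¹ d = adj(I−A)·d / det(I−A), with det(I−A) = 0.66825:
  x_B = (0.7925·100 + 0.4150·160 + 0.1000·170) / 0.66825 = 162.65 / 0.66825 ≈ 243.4
  x_C = (0.0225·100 + 0.8550·160 + 0.0450·170) / 0.66825 = 146.70 / 0.66825 ≈ 219.5
  x_T = (0.3600·100 + 0.3150·160 + 0.7200·170) / 0.66825 = 208.80 / 0.66825 ≈ 312.5

x_C = 219.5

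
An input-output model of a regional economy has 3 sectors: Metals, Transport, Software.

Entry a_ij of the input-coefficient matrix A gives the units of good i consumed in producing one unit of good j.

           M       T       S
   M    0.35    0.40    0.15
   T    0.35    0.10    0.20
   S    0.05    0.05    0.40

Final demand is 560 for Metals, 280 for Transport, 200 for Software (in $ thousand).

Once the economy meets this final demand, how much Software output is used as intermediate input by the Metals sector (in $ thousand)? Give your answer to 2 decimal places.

z_SM = 82.77

I − A =
  [   0.65    -0.40    -0.15]
  [  -0.35     0.90    -0.20]
  [  -0.05    -0.05     0.60]
Cofactors of I−A, C_ij = (−1)^(i+j)·(minor ij) (rows/columns in the sector order above):
  C_11 = (0.90)(0.60) − (-0.20)(-0.05) = 0.5300
  C_12 = −[(-0.35)(0.60) − (-0.20)(-0.05)] = 0.2200
  C_13 = (-0.35)(-0.05) − (0.90)(-0.05) = 0.0625
  C_21 = −[(-0.40)(0.60) − (-0.15)(-0.05)] = 0.2475
  C_22 = (0.65)(0.60) − (-0.15)(-0.05) = 0.3825
  C_23 = −[(0.65)(-0.05) − (-0.40)(-0.05)] = 0.0525
  C_31 = (-0.40)(-0.20) − (-0.15)(0.90) = 0.2150
  C_32 = −[(0.65)(-0.20) − (-0.15)(-0.35)] = 0.1825
  C_33 = (0.65)(0.90) − (-0.40)(-0.35) = 0.4450
det(I−A) = Σ_j (I−A)_1j·C_1j = (0.65)(0.5300) + (-0.40)(0.2200) + (-0.15)(0.0625) = 0.247125
adj(I−A) = Cᵀ =
  [ 0.5300   0.2475   0.2150]
  [ 0.2200   0.3825   0.1825]
  [ 0.0625   0.0525   0.4450]
(I − A)⁻¹ = adj(I−A) / det(I−A) ≈
  [   2.1447     1.0015     0.8700]
  [   0.8902     1.5478     0.7385]
  [   0.2529     0.2124     1.8007]
First solve x = (I − A)⁻¹ d = adj(I−A)·d / det(I−A); in particular x_M = (0.5300·560 + 0.2475·280 + 0.2150·200) / 0.247125 = 409.10 / 0.247125 ≈ 1655.4375.
Intermediate flow from S to M: z_SM = a_SM · x_M = 0.05 × 409.10 / 0.247125 = 20.455 / 0.247125 ≈ 82.77.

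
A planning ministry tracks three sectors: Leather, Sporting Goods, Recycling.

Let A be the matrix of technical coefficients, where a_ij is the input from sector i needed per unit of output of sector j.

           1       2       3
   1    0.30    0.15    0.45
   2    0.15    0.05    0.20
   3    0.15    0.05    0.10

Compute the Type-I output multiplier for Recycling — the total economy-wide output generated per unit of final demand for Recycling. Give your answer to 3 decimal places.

I − A =
  [   0.70    -0.15    -0.45]
  [  -0.15     0.95    -0.20]
  [  -0.15    -0.05     0.90]
Cofactors of I−A, C_ij = (−1)^(i+j)·(minor ij) (rows/columns in the sector order above):
  C_11 = (0.95)(0.90) − (-0.20)(-0.05) = 0.8450
  C_12 = −[(-0.15)(0.90) − (-0.20)(-0.15)] = 0.1650
  C_13 = (-0.15)(-0.05) − (0.95)(-0.15) = 0.1500
  C_21 = −[(-0.15)(0.90) − (-0.45)(-0.05)] = 0.1575
  C_22 = (0.70)(0.90) − (-0.45)(-0.15) = 0.5625
  C_23 = −[(0.70)(-0.05) − (-0.15)(-0.15)] = 0.0575
  C_31 = (-0.15)(-0.20) − (-0.45)(0.95) = 0.4575
  C_32 = −[(0.70)(-0.20) − (-0.45)(-0.15)] = 0.2075
  C_33 = (0.70)(0.95) − (-0.15)(-0.15) = 0.6425
det(I−A) = Σ_j (I−A)_1j·C_1j = (0.70)(0.8450) + (-0.15)(0.1650) + (-0.45)(0.1500) = 0.49925
adj(I−A) = Cᵀ =
  [ 0.8450   0.1575   0.4575]
  [ 0.1650   0.5625   0.2075]
  [ 0.1500   0.0575   0.6425]
(I − A)⁻¹ = adj(I−A) / det(I−A) ≈
  [   1.6925     0.3155     0.9164]
  [   0.3305     1.1267     0.4156]
  [   0.3005     0.1152     1.2869]
The output multiplier for sector j is the column-j sum of the Leontief inverse (I − A)⁻¹ = adj(I−A) / det(I−A).
Column 3 of adj(I−A): (0.4575, 0.2075, 0.6425); det(I−A) = 0.49925.
m_3 = (0.4575 + 0.2075 + 0.6425) / 0.49925 = 1.3075 / 0.49925 ≈ 2.619.

m_3 = 2.619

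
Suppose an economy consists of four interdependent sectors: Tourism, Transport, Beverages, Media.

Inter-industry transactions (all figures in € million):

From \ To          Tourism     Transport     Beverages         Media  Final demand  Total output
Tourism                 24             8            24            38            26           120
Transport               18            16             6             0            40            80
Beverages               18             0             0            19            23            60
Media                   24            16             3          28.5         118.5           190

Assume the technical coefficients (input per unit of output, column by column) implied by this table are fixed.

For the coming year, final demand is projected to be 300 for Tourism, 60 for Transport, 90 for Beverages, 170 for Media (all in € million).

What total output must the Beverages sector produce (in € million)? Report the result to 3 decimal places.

Technical coefficients a_ij = z_ij / X_j:
  a_11 = 24/120 = 0.20, a_21 = 18/120 = 0.15, a_31 = 18/120 = 0.15, a_41 = 24/120 = 0.20
  a_12 = 8/80 = 0.10, a_22 = 16/80 = 0.20, a_32 = 0/80 = 0.00, a_42 = 16/80 = 0.20
  a_13 = 24/60 = 0.40, a_23 = 6/60 = 0.10, a_33 = 0/60 = 0.00, a_43 = 3/60 = 0.05
  a_14 = 38/190 = 0.20, a_24 = 0/190 = 0.00, a_34 = 19/190 = 0.10, a_44 = 28.5/190 = 0.15
I − A =
  [   0.80    -0.10    -0.40    -0.20]
  [  -0.15     0.80    -0.10     0.00]
  [  -0.15     0.00     1.00    -0.10]
  [  -0.20    -0.20    -0.05     0.85]
Compute the cofactors C_ij = (−1)^(i+j)·(3×3 minor ij) of I−A; the adjugate is their transpose:
adj(I−A) = Cᵀ =
  [ 0.67400   0.13250   0.29250   0.19300]
  [ 0.14150   0.57550   0.11650   0.04700]
  [ 0.12100   0.03675   0.49325   0.08650]
  [ 0.19900   0.16875   0.12525   0.57550]
det(I−A) = Σ_j (I−A)_1j·C_1j = (0.80)(0.67400) + (-0.10)(0.14150) + (-0.40)(0.12100) + (-0.20)(0.19900) = 0.43685
(I − A)⁻¹ = adj(I−A) / det(I−A) ≈
  [   1.5429     0.3033     0.6696     0.4418]
  [   0.3239     1.3174     0.2667     0.1076]
  [   0.2770     0.0841     1.1291     0.1980]
  [   0.4555     0.3863     0.2867     1.3174]
x = (I − A)⁻¹ d = adj(I−A)·d / det(I−A), with det(I−A) = 0.43685:
  x_1 = (0.67400·300 + 0.13250·60 + 0.29250·90 + 0.19300·170) / 0.43685 = 269.285 / 0.43685 ≈ 616.424
  x_2 = (0.14150·300 + 0.57550·60 + 0.11650·90 + 0.04700·170) / 0.43685 = 95.455 / 0.43685 ≈ 218.507
  x_3 = (0.12100·300 + 0.03675·60 + 0.49325·90 + 0.08650·170) / 0.43685 = 97.6025 / 0.43685 ≈ 223.423
  x_4 = (0.19900·300 + 0.16875·60 + 0.12525·90 + 0.57550·170) / 0.43685 = 178.9325 / 0.43685 ≈ 409.597

x_3 = 223.423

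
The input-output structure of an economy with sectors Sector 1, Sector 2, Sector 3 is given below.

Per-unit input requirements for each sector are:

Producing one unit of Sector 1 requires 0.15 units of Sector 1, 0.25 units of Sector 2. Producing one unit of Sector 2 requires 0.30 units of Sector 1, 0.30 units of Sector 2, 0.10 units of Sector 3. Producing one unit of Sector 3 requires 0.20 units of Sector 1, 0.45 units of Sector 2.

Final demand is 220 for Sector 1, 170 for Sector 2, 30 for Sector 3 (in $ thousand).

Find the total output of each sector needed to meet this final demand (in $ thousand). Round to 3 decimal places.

I − A =
  [   0.85    -0.30    -0.20]
  [  -0.25     0.70    -0.45]
  [   0.00    -0.10     1.00]
Cofactors of I−A, C_ij = (−1)^(i+j)·(minor ij) (rows/columns in the sector order above):
  C_11 = (0.70)(1.00) − (-0.45)(-0.10) = 0.6550
  C_12 = −[(-0.25)(1.00) − (-0.45)(0.00)] = 0.2500
  C_13 = (-0.25)(-0.10) − (0.70)(0.00) = 0.0250
  C_21 = −[(-0.30)(1.00) − (-0.20)(-0.10)] = 0.3200
  C_22 = (0.85)(1.00) − (-0.20)(0.00) = 0.8500
  C_23 = −[(0.85)(-0.10) − (-0.30)(0.00)] = 0.0850
  C_31 = (-0.30)(-0.45) − (-0.20)(0.70) = 0.2750
  C_32 = −[(0.85)(-0.45) − (-0.20)(-0.25)] = 0.4325
  C_33 = (0.85)(0.70) − (-0.30)(-0.25) = 0.5200
det(I−A) = Σ_j (I−A)_1j·C_1j = (0.85)(0.6550) + (-0.30)(0.2500) + (-0.20)(0.0250) = 0.47675
adj(I−A) = Cᵀ =
  [ 0.6550   0.3200   0.2750]
  [ 0.2500   0.8500   0.4325]
  [ 0.0250   0.0850   0.5200]
(I − A)⁻¹ = adj(I−A) / det(I−A) ≈
  [   1.3739     0.6712     0.5768]
  [   0.5244     1.7829     0.9072]
  [   0.0524     0.1783     1.0907]
x = (I − A)⁻¹ d = adj(I−A)·d / det(I−A), with det(I−A) = 0.47675:
  x_1 = (0.6550·220 + 0.3200·170 + 0.2750·30) / 0.47675 = 206.75 / 0.47675 ≈ 433.665
  x_2 = (0.2500·220 + 0.8500·170 + 0.4325·30) / 0.47675 = 212.475 / 0.47675 ≈ 445.674
  x_3 = (0.0250·220 + 0.0850·170 + 0.5200·30) / 0.47675 = 35.55 / 0.47675 ≈ 74.567

x_1 = 433.665, x_2 = 445.674, x_3 = 74.567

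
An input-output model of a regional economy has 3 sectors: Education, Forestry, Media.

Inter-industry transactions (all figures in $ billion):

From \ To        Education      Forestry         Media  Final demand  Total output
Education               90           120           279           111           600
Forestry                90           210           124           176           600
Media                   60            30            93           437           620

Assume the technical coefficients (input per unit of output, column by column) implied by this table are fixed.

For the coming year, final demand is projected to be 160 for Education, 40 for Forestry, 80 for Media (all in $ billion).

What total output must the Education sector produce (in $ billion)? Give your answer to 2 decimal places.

x_1 = 303.51

Technical coefficients a_ij = z_ij / X_j:
  a_11 = 90/600 = 0.15, a_21 = 90/600 = 0.15, a_31 = 60/600 = 0.10
  a_12 = 120/600 = 0.20, a_22 = 210/600 = 0.35, a_32 = 30/600 = 0.05
  a_13 = 279/620 = 0.45, a_23 = 124/620 = 0.20, a_33 = 93/620 = 0.15
I − A =
  [   0.85    -0.20    -0.45]
  [  -0.15     0.65    -0.20]
  [  -0.10    -0.05     0.85]
Cofactors of I−A, C_ij = (−1)^(i+j)·(minor ij) (rows/columns in the sector order above):
  C_11 = (0.65)(0.85) − (-0.20)(-0.05) = 0.5425
  C_12 = −[(-0.15)(0.85) − (-0.20)(-0.10)] = 0.1475
  C_13 = (-0.15)(-0.05) − (0.65)(-0.10) = 0.0725
  C_21 = −[(-0.20)(0.85) − (-0.45)(-0.05)] = 0.1925
  C_22 = (0.85)(0.85) − (-0.45)(-0.10) = 0.6775
  C_23 = −[(0.85)(-0.05) − (-0.20)(-0.10)] = 0.0625
  C_31 = (-0.20)(-0.20) − (-0.45)(0.65) = 0.3325
  C_32 = −[(0.85)(-0.20) − (-0.45)(-0.15)] = 0.2375
  C_33 = (0.85)(0.65) − (-0.20)(-0.15) = 0.5225
det(I−A) = Σ_j (I−A)_1j·C_1j = (0.85)(0.5425) + (-0.20)(0.1475) + (-0.45)(0.0725) = 0.3990
adj(I−A) = Cᵀ =
  [ 0.5425   0.1925   0.3325]
  [ 0.1475   0.6775   0.2375]
  [ 0.0725   0.0625   0.5225]
(I − A)⁻¹ = adj(I−A) / det(I−A) ≈
  [   1.3596     0.4825     0.8333]
  [   0.3697     1.6980     0.5952]
  [   0.1817     0.1566     1.3095]
x = (I − A)⁻¹ d = adj(I−A)·d / det(I−A), with det(I−A) = 0.3990:
  x_1 = (0.5425·160 + 0.1925·40 + 0.3325·80) / 0.3990 = 121.10 / 0.3990 ≈ 303.51
  x_2 = (0.1475·160 + 0.6775·40 + 0.2375·80) / 0.3990 = 69.70 / 0.3990 ≈ 174.69
  x_3 = (0.0725·160 + 0.0625·40 + 0.5225·80) / 0.3990 = 55.90 / 0.3990 ≈ 140.10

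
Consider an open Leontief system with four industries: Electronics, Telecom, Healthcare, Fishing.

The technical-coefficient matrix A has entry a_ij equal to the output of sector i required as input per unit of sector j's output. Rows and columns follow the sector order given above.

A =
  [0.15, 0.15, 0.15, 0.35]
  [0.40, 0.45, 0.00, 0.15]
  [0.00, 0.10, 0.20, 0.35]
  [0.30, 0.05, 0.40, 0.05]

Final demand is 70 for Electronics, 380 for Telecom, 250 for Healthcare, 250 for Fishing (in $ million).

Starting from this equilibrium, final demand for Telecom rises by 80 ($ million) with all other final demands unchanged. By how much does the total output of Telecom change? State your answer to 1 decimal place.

Δx_2 = 209.0

I − A =
  [   0.85    -0.15    -0.15    -0.35]
  [  -0.40     0.55     0.00    -0.15]
  [   0.00    -0.10     0.80    -0.35]
  [  -0.30    -0.05    -0.40     0.95]
Compute the cofactors C_ij = (−1)^(i+j)·(3×3 minor ij) of I−A; the adjugate is their transpose:
adj(I−A) = Cᵀ =
  [ 0.329000   0.137875   0.163250   0.203125]
  [ 0.284000   0.427250   0.170750   0.235000]
  [ 0.107250   0.100875   0.309250   0.169375]
  [ 0.164000   0.108500   0.190750   0.320000]
det(I−A) = Σ_j (I−A)_1j·C_1j = (0.85)(0.329000) + (-0.15)(0.284000) + (-0.15)(0.107250) + (-0.35)(0.164000) = 0.1635625
(I − A)⁻¹ = adj(I−A) / det(I−A) ≈
  [   2.0115     0.8429     0.9981     1.2419]
  [   1.7363     2.6122     1.0439     1.4368]
  [   0.6557     0.6167     1.8907     1.0355]
  [   1.0027     0.6634     1.1662     1.9564]
Δx = (I − A)⁻¹ Δd with Δd having +80 in the Telecom component and 0 elsewhere.
So Δx_2 = L_22 · (+80), where L_22 = adj(I−A)_22 / det(I−A) = 0.427250 / 0.1635625.
Δx_2 = 0.427250 × (+80) / 0.1635625 = 34.18 / 0.1635625 ≈ 209.0.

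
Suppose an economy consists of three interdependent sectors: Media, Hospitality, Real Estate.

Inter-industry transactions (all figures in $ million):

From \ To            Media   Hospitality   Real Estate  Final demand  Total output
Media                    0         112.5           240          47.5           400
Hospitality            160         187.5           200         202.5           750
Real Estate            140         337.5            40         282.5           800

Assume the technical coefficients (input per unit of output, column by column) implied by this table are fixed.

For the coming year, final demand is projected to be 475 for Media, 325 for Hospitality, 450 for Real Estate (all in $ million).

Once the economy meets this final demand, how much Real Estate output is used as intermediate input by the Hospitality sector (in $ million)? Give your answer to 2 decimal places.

z_RH = 751.49

Technical coefficients a_ij = z_ij / X_j:
  a_MM = 0/400 = 0.00, a_HM = 160/400 = 0.40, a_RM = 140/400 = 0.35
  a_MH = 112.5/750 = 0.15, a_HH = 187.5/750 = 0.25, a_RH = 337.5/750 = 0.45
  a_MR = 240/800 = 0.30, a_HR = 200/800 = 0.25, a_RR = 40/800 = 0.05
I − A =
  [   1.00    -0.15    -0.30]
  [  -0.40     0.75    -0.25]
  [  -0.35    -0.45     0.95]
Cofactors of I−A, C_ij = (−1)^(i+j)·(minor ij) (rows/columns in the sector order above):
  C_11 = (0.75)(0.95) − (-0.25)(-0.45) = 0.6000
  C_12 = −[(-0.40)(0.95) − (-0.25)(-0.35)] = 0.4675
  C_13 = (-0.40)(-0.45) − (0.75)(-0.35) = 0.4425
  C_21 = −[(-0.15)(0.95) − (-0.30)(-0.45)] = 0.2775
  C_22 = (1.00)(0.95) − (-0.30)(-0.35) = 0.8450
  C_23 = −[(1.00)(-0.45) − (-0.15)(-0.35)] = 0.5025
  C_31 = (-0.15)(-0.25) − (-0.30)(0.75) = 0.2625
  C_32 = −[(1.00)(-0.25) − (-0.30)(-0.40)] = 0.3700
  C_33 = (1.00)(0.75) − (-0.15)(-0.40) = 0.6900
det(I−A) = Σ_j (I−A)_1j·C_1j = (1.00)(0.6000) + (-0.15)(0.4675) + (-0.30)(0.4425) = 0.397125
adj(I−A) = Cᵀ =
  [ 0.6000   0.2775   0.2625]
  [ 0.4675   0.8450   0.3700]
  [ 0.4425   0.5025   0.6900]
(I − A)⁻¹ = adj(I−A) / det(I−A) ≈
  [   1.5109     0.6988     0.6610]
  [   1.1772     2.1278     0.9317]
  [   1.1143     1.2653     1.7375]
First solve x = (I − A)⁻¹ d = adj(I−A)·d / det(I−A); in particular x_H = (0.4675·475 + 0.8450·325 + 0.3700·450) / 0.397125 = 663.1875 / 0.397125 ≈ 1669.9717.
Intermediate flow from R to H: z_RH = a_RH · x_H = 0.45 × 663.1875 / 0.397125 = 298.434375 / 0.397125 ≈ 751.49.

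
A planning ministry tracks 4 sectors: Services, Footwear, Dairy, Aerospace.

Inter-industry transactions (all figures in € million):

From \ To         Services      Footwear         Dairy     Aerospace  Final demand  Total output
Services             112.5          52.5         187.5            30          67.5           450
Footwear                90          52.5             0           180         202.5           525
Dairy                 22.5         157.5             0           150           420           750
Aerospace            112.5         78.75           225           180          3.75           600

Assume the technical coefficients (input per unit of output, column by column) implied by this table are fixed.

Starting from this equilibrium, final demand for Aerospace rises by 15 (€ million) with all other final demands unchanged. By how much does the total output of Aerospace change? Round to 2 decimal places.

Technical coefficients a_ij = z_ij / X_j:
  a_11 = 112.5/450 = 0.25, a_21 = 90/450 = 0.20, a_31 = 22.5/450 = 0.05, a_41 = 112.5/450 = 0.25
  a_12 = 52.5/525 = 0.10, a_22 = 52.5/525 = 0.10, a_32 = 157.5/525 = 0.30, a_42 = 78.75/525 = 0.15
  a_13 = 187.5/750 = 0.25, a_23 = 0/750 = 0.00, a_33 = 0/750 = 0.00, a_43 = 225/750 = 0.30
  a_14 = 30/600 = 0.05, a_24 = 180/600 = 0.30, a_34 = 150/600 = 0.25, a_44 = 180/600 = 0.30
I − A =
  [   0.75    -0.10    -0.25    -0.05]
  [  -0.20     0.90     0.00    -0.30]
  [  -0.05    -0.30     1.00    -0.25]
  [  -0.25    -0.15    -0.30     0.70]
Compute the cofactors C_ij = (−1)^(i+j)·(3×3 minor ij) of I−A; the adjugate is their transpose:
adj(I−A) = Cᵀ =
  [ 0.490500   0.136375   0.168750   0.153750]
  [ 0.204500   0.431125   0.124250   0.243750]
  [ 0.157500   0.192000   0.404500   0.238000]
  [ 0.286500   0.223375   0.260250   0.628750]
det(I−A) = Σ_j (I−A)_1j·C_1j = (0.75)(0.490500) + (-0.10)(0.204500) + (-0.25)(0.157500) + (-0.05)(0.286500) = 0.293725
(I − A)⁻¹ = adj(I−A) / det(I−A) ≈
  [   1.6699     0.4643     0.5745     0.5234]
  [   0.6962     1.4678     0.4230     0.8299]
  [   0.5362     0.6537     1.3771     0.8103]
  [   0.9754     0.7605     0.8860     2.1406]
Δx = (I − A)⁻¹ Δd with Δd having +15 in the Aerospace component and 0 elsewhere.
So Δx_4 = L_44 · (+15), where L_44 = adj(I−A)_44 / det(I−A) = 0.628750 / 0.293725.
Δx_4 = 0.628750 × (+15) / 0.293725 = 9.43125 / 0.293725 ≈ 32.11.

Δx_4 = 32.11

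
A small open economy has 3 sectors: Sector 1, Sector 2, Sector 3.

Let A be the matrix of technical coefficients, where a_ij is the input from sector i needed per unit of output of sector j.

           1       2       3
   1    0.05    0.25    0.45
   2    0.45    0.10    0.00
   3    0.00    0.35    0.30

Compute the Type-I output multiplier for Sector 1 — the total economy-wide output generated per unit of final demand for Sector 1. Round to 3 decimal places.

I − A =
  [   0.95    -0.25    -0.45]
  [  -0.45     0.90     0.00]
  [   0.00    -0.35     0.70]
Cofactors of I−A, C_ij = (−1)^(i+j)·(minor ij) (rows/columns in the sector order above):
  C_11 = (0.90)(0.70) − (0.00)(-0.35) = 0.6300
  C_12 = −[(-0.45)(0.70) − (0.00)(0.00)] = 0.3150
  C_13 = (-0.45)(-0.35) − (0.90)(0.00) = 0.1575
  C_21 = −[(-0.25)(0.70) − (-0.45)(-0.35)] = 0.3325
  C_22 = (0.95)(0.70) − (-0.45)(0.00) = 0.6650
  C_23 = −[(0.95)(-0.35) − (-0.25)(0.00)] = 0.3325
  C_31 = (-0.25)(0.00) − (-0.45)(0.90) = 0.4050
  C_32 = −[(0.95)(0.00) − (-0.45)(-0.45)] = 0.2025
  C_33 = (0.95)(0.90) − (-0.25)(-0.45) = 0.7425
det(I−A) = Σ_j (I−A)_1j·C_1j = (0.95)(0.6300) + (-0.25)(0.3150) + (-0.45)(0.1575) = 0.448875
adj(I−A) = Cᵀ =
  [ 0.6300   0.3325   0.4050]
  [ 0.3150   0.6650   0.2025]
  [ 0.1575   0.3325   0.7425]
(I − A)⁻¹ = adj(I−A) / det(I−A) ≈
  [   1.4035     0.7407     0.9023]
  [   0.7018     1.4815     0.4511]
  [   0.3509     0.7407     1.6541]
The output multiplier for sector j is the column-j sum of the Leontief inverse (I − A)⁻¹ = adj(I−A) / det(I−A).
Column 1 of adj(I−A): (0.6300, 0.3150, 0.1575); det(I−A) = 0.448875.
m_1 = (0.6300 + 0.3150 + 0.1575) / 0.448875 = 1.1025 / 0.448875 ≈ 2.456.

m_1 = 2.456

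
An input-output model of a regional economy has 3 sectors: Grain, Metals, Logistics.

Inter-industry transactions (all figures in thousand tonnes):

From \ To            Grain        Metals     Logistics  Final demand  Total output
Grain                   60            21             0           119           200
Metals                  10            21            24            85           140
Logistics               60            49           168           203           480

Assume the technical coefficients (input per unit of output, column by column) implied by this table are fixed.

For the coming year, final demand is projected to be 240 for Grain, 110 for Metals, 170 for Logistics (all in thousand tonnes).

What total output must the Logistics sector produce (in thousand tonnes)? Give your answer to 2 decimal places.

Technical coefficients a_ij = z_ij / X_j:
  a_11 = 60/200 = 0.30, a_21 = 10/200 = 0.05, a_31 = 60/200 = 0.30
  a_12 = 21/140 = 0.15, a_22 = 21/140 = 0.15, a_32 = 49/140 = 0.35
  a_13 = 0/480 = 0.00, a_23 = 24/480 = 0.05, a_33 = 168/480 = 0.35
I − A =
  [   0.70    -0.15     0.00]
  [  -0.05     0.85    -0.05]
  [  -0.30    -0.35     0.65]
Cofactors of I−A, C_ij = (−1)^(i+j)·(minor ij) (rows/columns in the sector order above):
  C_11 = (0.85)(0.65) − (-0.05)(-0.35) = 0.5350
  C_12 = −[(-0.05)(0.65) − (-0.05)(-0.30)] = 0.0475
  C_13 = (-0.05)(-0.35) − (0.85)(-0.30) = 0.2725
  C_21 = −[(-0.15)(0.65) − (0.00)(-0.35)] = 0.0975
  C_22 = (0.70)(0.65) − (0.00)(-0.30) = 0.4550
  C_23 = −[(0.70)(-0.35) − (-0.15)(-0.30)] = 0.2900
  C_31 = (-0.15)(-0.05) − (0.00)(0.85) = 0.0075
  C_32 = −[(0.70)(-0.05) − (0.00)(-0.05)] = 0.0350
  C_33 = (0.70)(0.85) − (-0.15)(-0.05) = 0.5875
det(I−A) = Σ_j (I−A)_1j·C_1j = (0.70)(0.5350) + (-0.15)(0.0475) + (0.00)(0.2725) = 0.367375
adj(I−A) = Cᵀ =
  [ 0.5350   0.0975   0.0075]
  [ 0.0475   0.4550   0.0350]
  [ 0.2725   0.2900   0.5875]
(I − A)⁻¹ = adj(I−A) / det(I−A) ≈
  [   1.4563     0.2654     0.0204]
  [   0.1293     1.2385     0.0953]
  [   0.7417     0.7894     1.5992]
x = (I − A)⁻¹ d = adj(I−A)·d / det(I−A), with det(I−A) = 0.367375:
  x_1 = (0.5350·240 + 0.0975·110 + 0.0075·170) / 0.367375 = 140.40 / 0.367375 ≈ 382.17
  x_2 = (0.0475·240 + 0.4550·110 + 0.0350·170) / 0.367375 = 67.40 / 0.367375 ≈ 183.46
  x_3 = (0.2725·240 + 0.2900·110 + 0.5875·170) / 0.367375 = 197.175 / 0.367375 ≈ 536.71

x_3 = 536.71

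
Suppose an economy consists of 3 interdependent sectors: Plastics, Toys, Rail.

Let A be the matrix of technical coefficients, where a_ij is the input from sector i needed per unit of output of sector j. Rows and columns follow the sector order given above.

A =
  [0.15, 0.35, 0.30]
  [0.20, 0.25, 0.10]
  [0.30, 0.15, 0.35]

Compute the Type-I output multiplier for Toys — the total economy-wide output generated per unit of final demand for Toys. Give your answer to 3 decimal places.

m_2 = 3.595

I − A =
  [   0.85    -0.35    -0.30]
  [  -0.20     0.75    -0.10]
  [  -0.30    -0.15     0.65]
Cofactors of I−A, C_ij = (−1)^(i+j)·(minor ij) (rows/columns in the sector order above):
  C_11 = (0.75)(0.65) − (-0.10)(-0.15) = 0.4725
  C_12 = −[(-0.20)(0.65) − (-0.10)(-0.30)] = 0.1600
  C_13 = (-0.20)(-0.15) − (0.75)(-0.30) = 0.2550
  C_21 = −[(-0.35)(0.65) − (-0.30)(-0.15)] = 0.2725
  C_22 = (0.85)(0.65) − (-0.30)(-0.30) = 0.4625
  C_23 = −[(0.85)(-0.15) − (-0.35)(-0.30)] = 0.2325
  C_31 = (-0.35)(-0.10) − (-0.30)(0.75) = 0.2600
  C_32 = −[(0.85)(-0.10) − (-0.30)(-0.20)] = 0.1450
  C_33 = (0.85)(0.75) − (-0.35)(-0.20) = 0.5675
det(I−A) = Σ_j (I−A)_1j·C_1j = (0.85)(0.4725) + (-0.35)(0.1600) + (-0.30)(0.2550) = 0.269125
adj(I−A) = Cᵀ =
  [ 0.4725   0.2725   0.2600]
  [ 0.1600   0.4625   0.1450]
  [ 0.2550   0.2325   0.5675]
(I − A)⁻¹ = adj(I−A) / det(I−A) ≈
  [   1.7557     1.0125     0.9661]
  [   0.5945     1.7185     0.5388]
  [   0.9475     0.8639     2.1087]
The output multiplier for sector j is the column-j sum of the Leontief inverse (I − A)⁻¹ = adj(I−A) / det(I−A).
Column 2 of adj(I−A): (0.2725, 0.4625, 0.2325); det(I−A) = 0.269125.
m_2 = (0.2725 + 0.4625 + 0.2325) / 0.269125 = 0.9675 / 0.269125 ≈ 3.595.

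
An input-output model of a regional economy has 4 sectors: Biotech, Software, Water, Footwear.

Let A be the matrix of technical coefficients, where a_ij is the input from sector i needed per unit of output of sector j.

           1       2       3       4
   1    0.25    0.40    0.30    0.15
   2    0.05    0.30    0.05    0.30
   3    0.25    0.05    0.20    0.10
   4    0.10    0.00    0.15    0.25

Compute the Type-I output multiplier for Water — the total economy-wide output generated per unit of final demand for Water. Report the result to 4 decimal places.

I − A =
  [   0.75    -0.40    -0.30    -0.15]
  [  -0.05     0.70    -0.05    -0.30]
  [  -0.25    -0.05     0.80    -0.10]
  [  -0.10     0.00    -0.15     0.75]
Compute the cofactors C_ij = (−1)^(i+j)·(3×3 minor ij) of I−A; the adjugate is their transpose:
adj(I−A) = Cᵀ =
  [ 0.405375   0.246375   0.206250   0.207125]
  [ 0.074375   0.361875   0.082500   0.170625]
  [ 0.141625   0.106375   0.356250   0.118375]
  [ 0.082375   0.054125   0.098750   0.343875]
det(I−A) = Σ_j (I−A)_1j·C_1j = (0.75)(0.405375) + (-0.40)(0.074375) + (-0.30)(0.141625) + (-0.15)(0.082375) = 0.2194375
(I − A)⁻¹ = adj(I−A) / det(I−A) ≈
  [   1.84734     1.12276     0.93990     0.94389]
  [   0.33893     1.64910     0.37596     0.77756]
  [   0.64540     0.48476     1.62347     0.53945]
  [   0.37539     0.24665     0.45001     1.56707]
The output multiplier for sector j is the column-j sum of the Leontief inverse (I − A)⁻¹ = adj(I−A) / det(I−A).
Column 3 of adj(I−A): (0.206250, 0.082500, 0.356250, 0.098750); det(I−A) = 0.2194375.
m_3 = (0.206250 + 0.082500 + 0.356250 + 0.098750) / 0.2194375 = 0.74375 / 0.2194375 ≈ 3.3893.

m_3 = 3.3893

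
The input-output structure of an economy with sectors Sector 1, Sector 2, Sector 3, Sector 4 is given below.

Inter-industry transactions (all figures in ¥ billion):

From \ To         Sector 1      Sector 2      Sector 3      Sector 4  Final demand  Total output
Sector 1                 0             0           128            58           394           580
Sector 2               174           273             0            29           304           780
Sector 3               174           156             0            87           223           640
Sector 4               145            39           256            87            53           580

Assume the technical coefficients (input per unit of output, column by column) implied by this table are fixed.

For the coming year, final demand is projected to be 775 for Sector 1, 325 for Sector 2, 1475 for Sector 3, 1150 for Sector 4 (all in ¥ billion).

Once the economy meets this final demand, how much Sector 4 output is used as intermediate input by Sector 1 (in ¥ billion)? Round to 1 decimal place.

z_41 = 412.0

Technical coefficients a_ij = z_ij / X_j:
  a_11 = 0/580 = 0.00, a_21 = 174/580 = 0.30, a_31 = 174/580 = 0.30, a_41 = 145/580 = 0.25
  a_12 = 0/780 = 0.00, a_22 = 273/780 = 0.35, a_32 = 156/780 = 0.20, a_42 = 39/780 = 0.05
  a_13 = 128/640 = 0.20, a_23 = 0/640 = 0.00, a_33 = 0/640 = 0.00, a_43 = 256/640 = 0.40
  a_14 = 58/580 = 0.10, a_24 = 29/580 = 0.05, a_34 = 87/580 = 0.15, a_44 = 87/580 = 0.15
I − A =
  [   1.00     0.00    -0.20    -0.10]
  [  -0.30     0.65     0.00    -0.05]
  [  -0.30    -0.20     1.00    -0.15]
  [  -0.25    -0.05    -0.40     0.85]
Compute the cofactors C_ij = (−1)^(i+j)·(3×3 minor ij) of I−A; the adjugate is their transpose:
adj(I−A) = Cᵀ =
  [ 0.507000   0.048500   0.136000   0.086500]
  [ 0.255500   0.694500   0.085500   0.086000]
  [ 0.245125   0.174000   0.532250   0.133000]
  [ 0.279500   0.137000   0.295500   0.599000]
det(I−A) = Σ_j (I−A)_1j·C_1j = (1.00)(0.507000) + (0.00)(0.255500) + (-0.20)(0.245125) + (-0.10)(0.279500) = 0.430025
(I − A)⁻¹ = adj(I−A) / det(I−A) ≈
  [   1.1790     0.1128     0.3163     0.2012]
  [   0.5942     1.6150     0.1988     0.2000]
  [   0.5700     0.4046     1.2377     0.3093]
  [   0.6500     0.3186     0.6872     1.3929]
First solve x = (I − A)⁻¹ d = adj(I−A)·d / det(I−A); in particular x_1 = (0.507000·775 + 0.048500·325 + 0.136000·1475 + 0.086500·1150) / 0.430025 = 708.7625 / 0.430025 ≈ 1648.189.
Intermediate flow from 4 to 1: z_41 = a_41 · x_1 = 0.25 × 708.7625 / 0.430025 = 177.190625 / 0.430025 ≈ 412.0.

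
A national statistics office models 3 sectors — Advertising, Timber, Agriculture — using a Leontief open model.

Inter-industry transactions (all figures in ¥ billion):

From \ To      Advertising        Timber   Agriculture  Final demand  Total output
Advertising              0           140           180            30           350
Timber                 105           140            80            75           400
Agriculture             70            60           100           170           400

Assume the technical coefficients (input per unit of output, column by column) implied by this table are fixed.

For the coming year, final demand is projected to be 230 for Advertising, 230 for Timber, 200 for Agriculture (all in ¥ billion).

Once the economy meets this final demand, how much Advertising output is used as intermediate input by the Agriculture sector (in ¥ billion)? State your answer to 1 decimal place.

Technical coefficients a_ij = z_ij / X_j:
  a_11 = 0/350 = 0.00, a_21 = 105/350 = 0.30, a_31 = 70/350 = 0.20
  a_12 = 140/400 = 0.35, a_22 = 140/400 = 0.35, a_32 = 60/400 = 0.15
  a_13 = 180/400 = 0.45, a_23 = 80/400 = 0.20, a_33 = 100/400 = 0.25
I − A =
  [   1.00    -0.35    -0.45]
  [  -0.30     0.65    -0.20]
  [  -0.20    -0.15     0.75]
Cofactors of I−A, C_ij = (−1)^(i+j)·(minor ij) (rows/columns in the sector order above):
  C_11 = (0.65)(0.75) − (-0.20)(-0.15) = 0.4575
  C_12 = −[(-0.30)(0.75) − (-0.20)(-0.20)] = 0.2650
  C_13 = (-0.30)(-0.15) − (0.65)(-0.20) = 0.1750
  C_21 = −[(-0.35)(0.75) − (-0.45)(-0.15)] = 0.3300
  C_22 = (1.00)(0.75) − (-0.45)(-0.20) = 0.6600
  C_23 = −[(1.00)(-0.15) − (-0.35)(-0.20)] = 0.2200
  C_31 = (-0.35)(-0.20) − (-0.45)(0.65) = 0.3625
  C_32 = −[(1.00)(-0.20) − (-0.45)(-0.30)] = 0.3350
  C_33 = (1.00)(0.65) − (-0.35)(-0.30) = 0.5450
det(I−A) = Σ_j (I−A)_1j·C_1j = (1.00)(0.4575) + (-0.35)(0.2650) + (-0.45)(0.1750) = 0.2860
adj(I−A) = Cᵀ =
  [ 0.4575   0.3300   0.3625]
  [ 0.2650   0.6600   0.3350]
  [ 0.1750   0.2200   0.5450]
(I − A)⁻¹ = adj(I−A) / det(I−A) ≈
  [   1.5997     1.1538     1.2675]
  [   0.9266     2.3077     1.1713]
  [   0.6119     0.7692     1.9056]
First solve x = (I − A)⁻¹ d = adj(I−A)·d / det(I−A); in particular x_3 = (0.1750·230 + 0.2200·230 + 0.5450·200) / 0.2860 = 199.85 / 0.2860 ≈ 698.776.
Intermediate flow from 1 to 3: z_13 = a_13 · x_3 = 0.45 × 199.85 / 0.2860 = 89.9325 / 0.2860 ≈ 314.4.

z_13 = 314.4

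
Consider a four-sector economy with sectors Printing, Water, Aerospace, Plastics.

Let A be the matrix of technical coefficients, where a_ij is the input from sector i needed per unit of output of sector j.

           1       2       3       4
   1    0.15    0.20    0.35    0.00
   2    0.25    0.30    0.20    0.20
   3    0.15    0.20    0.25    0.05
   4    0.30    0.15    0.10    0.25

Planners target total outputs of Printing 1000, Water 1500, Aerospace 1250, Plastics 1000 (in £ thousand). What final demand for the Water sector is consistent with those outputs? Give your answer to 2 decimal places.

d_2 = 350.00

I − A =
  [   0.85    -0.20    -0.35     0.00]
  [  -0.25     0.70    -0.20    -0.20]
  [  -0.15    -0.20     0.75    -0.05]
  [  -0.30    -0.15    -0.10     0.75]
d = (I − A) x:
  d_1 = (+0.85)·1000 + (-0.20)·1500 + (-0.35)·1250 + (+0.00)·1000 = 112.50
  d_2 = (-0.25)·1000 + (+0.70)·1500 + (-0.20)·1250 + (-0.20)·1000 = 350.00
  d_3 = (-0.15)·1000 + (-0.20)·1500 + (+0.75)·1250 + (-0.05)·1000 = 437.50
  d_4 = (-0.30)·1000 + (-0.15)·1500 + (-0.10)·1250 + (+0.75)·1000 = 100.00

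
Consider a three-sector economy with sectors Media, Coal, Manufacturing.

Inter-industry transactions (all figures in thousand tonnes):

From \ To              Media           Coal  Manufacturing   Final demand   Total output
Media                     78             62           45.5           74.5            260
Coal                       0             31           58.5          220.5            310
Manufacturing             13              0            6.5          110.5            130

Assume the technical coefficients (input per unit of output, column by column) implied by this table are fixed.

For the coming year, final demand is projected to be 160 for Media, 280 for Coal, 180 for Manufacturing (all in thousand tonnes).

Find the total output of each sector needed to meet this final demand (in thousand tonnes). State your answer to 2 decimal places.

Technical coefficients a_ij = z_ij / X_j:
  a_11 = 78/260 = 0.30, a_21 = 0/260 = 0.00, a_31 = 13/260 = 0.05
  a_12 = 62/310 = 0.20, a_22 = 31/310 = 0.10, a_32 = 0/310 = 0.00
  a_13 = 45.5/130 = 0.35, a_23 = 58.5/130 = 0.45, a_33 = 6.5/130 = 0.05
I − A =
  [   0.70    -0.20    -0.35]
  [   0.00     0.90    -0.45]
  [  -0.05     0.00     0.95]
Cofactors of I−A, C_ij = (−1)^(i+j)·(minor ij) (rows/columns in the sector order above):
  C_11 = (0.90)(0.95) − (-0.45)(0.00) = 0.8550
  C_12 = −[(0.00)(0.95) − (-0.45)(-0.05)] = 0.0225
  C_13 = (0.00)(0.00) − (0.90)(-0.05) = 0.0450
  C_21 = −[(-0.20)(0.95) − (-0.35)(0.00)] = 0.1900
  C_22 = (0.70)(0.95) − (-0.35)(-0.05) = 0.6475
  C_23 = −[(0.70)(0.00) − (-0.20)(-0.05)] = 0.0100
  C_31 = (-0.20)(-0.45) − (-0.35)(0.90) = 0.4050
  C_32 = −[(0.70)(-0.45) − (-0.35)(0.00)] = 0.3150
  C_33 = (0.70)(0.90) − (-0.20)(0.00) = 0.6300
det(I−A) = Σ_j (I−A)_1j·C_1j = (0.70)(0.8550) + (-0.20)(0.0225) + (-0.35)(0.0450) = 0.57825
adj(I−A) = Cᵀ =
  [ 0.8550   0.1900   0.4050]
  [ 0.0225   0.6475   0.3150]
  [ 0.0450   0.0100   0.6300]
(I − A)⁻¹ = adj(I−A) / det(I−A) ≈
  [   1.4786     0.3286     0.7004]
  [   0.0389     1.1198     0.5447]
  [   0.0778     0.0173     1.0895]
x = (I − A)⁻¹ d = adj(I−A)·d / det(I−A), with det(I−A) = 0.57825:
  x_1 = (0.8550·160 + 0.1900·280 + 0.4050·180) / 0.57825 = 262.90 / 0.57825 ≈ 454.65
  x_2 = (0.0225·160 + 0.6475·280 + 0.3150·180) / 0.57825 = 241.60 / 0.57825 ≈ 417.81
  x_3 = (0.0450·160 + 0.0100·280 + 0.6300·180) / 0.57825 = 123.40 / 0.57825 ≈ 213.40

x_1 = 454.65, x_2 = 417.81, x_3 = 213.40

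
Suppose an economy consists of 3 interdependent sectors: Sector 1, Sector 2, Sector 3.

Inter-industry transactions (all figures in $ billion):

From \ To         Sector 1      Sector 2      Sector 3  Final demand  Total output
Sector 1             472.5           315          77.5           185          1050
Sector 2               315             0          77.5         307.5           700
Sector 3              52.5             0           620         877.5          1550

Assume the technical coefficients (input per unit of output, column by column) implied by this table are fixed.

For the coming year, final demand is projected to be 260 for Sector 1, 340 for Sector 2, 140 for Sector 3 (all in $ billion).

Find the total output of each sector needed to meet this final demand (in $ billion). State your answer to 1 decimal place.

x_1 = 1051.2, x_2 = 671.4, x_3 = 320.9

Technical coefficients a_ij = z_ij / X_j:
  a_11 = 472.5/1050 = 0.45, a_21 = 315/1050 = 0.30, a_31 = 52.5/1050 = 0.05
  a_12 = 315/700 = 0.45, a_22 = 0/700 = 0.00, a_32 = 0/700 = 0.00
  a_13 = 77.5/1550 = 0.05, a_23 = 77.5/1550 = 0.05, a_33 = 620/1550 = 0.40
I − A =
  [   0.55    -0.45    -0.05]
  [  -0.30     1.00    -0.05]
  [  -0.05     0.00     0.60]
Cofactors of I−A, C_ij = (−1)^(i+j)·(minor ij) (rows/columns in the sector order above):
  C_11 = (1.00)(0.60) − (-0.05)(0.00) = 0.6000
  C_12 = −[(-0.30)(0.60) − (-0.05)(-0.05)] = 0.1825
  C_13 = (-0.30)(0.00) − (1.00)(-0.05) = 0.0500
  C_21 = −[(-0.45)(0.60) − (-0.05)(0.00)] = 0.2700
  C_22 = (0.55)(0.60) − (-0.05)(-0.05) = 0.3275
  C_23 = −[(0.55)(0.00) − (-0.45)(-0.05)] = 0.0225
  C_31 = (-0.45)(-0.05) − (-0.05)(1.00) = 0.0725
  C_32 = −[(0.55)(-0.05) − (-0.05)(-0.30)] = 0.0425
  C_33 = (0.55)(1.00) − (-0.45)(-0.30) = 0.4150
det(I−A) = Σ_j (I−A)_1j·C_1j = (0.55)(0.6000) + (-0.45)(0.1825) + (-0.05)(0.0500) = 0.245375
adj(I−A) = Cᵀ =
  [ 0.6000   0.2700   0.0725]
  [ 0.1825   0.3275   0.0425]
  [ 0.0500   0.0225   0.4150]
(I − A)⁻¹ = adj(I−A) / det(I−A) ≈
  [   2.4452     1.1004     0.2955]
  [   0.7438     1.3347     0.1732]
  [   0.2038     0.0917     1.6913]
x = (I − A)⁻¹ d = adj(I−A)·d / det(I−A), with det(I−A) = 0.245375:
  x_1 = (0.6000·260 + 0.2700·340 + 0.0725·140) / 0.245375 = 257.95 / 0.245375 ≈ 1051.2
  x_2 = (0.1825·260 + 0.3275·340 + 0.0425·140) / 0.245375 = 164.75 / 0.245375 ≈ 671.4
  x_3 = (0.0500·260 + 0.0225·340 + 0.4150·140) / 0.245375 = 78.75 / 0.245375 ≈ 320.9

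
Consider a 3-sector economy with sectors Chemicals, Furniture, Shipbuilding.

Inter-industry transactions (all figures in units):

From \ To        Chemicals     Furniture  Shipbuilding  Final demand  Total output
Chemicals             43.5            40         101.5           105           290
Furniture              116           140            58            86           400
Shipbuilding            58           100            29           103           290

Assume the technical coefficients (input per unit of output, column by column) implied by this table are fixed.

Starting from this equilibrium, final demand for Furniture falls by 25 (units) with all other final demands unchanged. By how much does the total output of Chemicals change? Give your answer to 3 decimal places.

Technical coefficients a_ij = z_ij / X_j:
  a_CC = 43.5/290 = 0.15, a_FC = 116/290 = 0.40, a_SC = 58/290 = 0.20
  a_CF = 40/400 = 0.10, a_FF = 140/400 = 0.35, a_SF = 100/400 = 0.25
  a_CS = 101.5/290 = 0.35, a_FS = 58/290 = 0.20, a_SS = 29/290 = 0.10
I − A =
  [   0.85    -0.10    -0.35]
  [  -0.40     0.65    -0.20]
  [  -0.20    -0.25     0.90]
Cofactors of I−A, C_ij = (−1)^(i+j)·(minor ij) (rows/columns in the sector order above):
  C_11 = (0.65)(0.90) − (-0.20)(-0.25) = 0.5350
  C_12 = −[(-0.40)(0.90) − (-0.20)(-0.20)] = 0.4000
  C_13 = (-0.40)(-0.25) − (0.65)(-0.20) = 0.2300
  C_21 = −[(-0.10)(0.90) − (-0.35)(-0.25)] = 0.1775
  C_22 = (0.85)(0.90) − (-0.35)(-0.20) = 0.6950
  C_23 = −[(0.85)(-0.25) − (-0.10)(-0.20)] = 0.2325
  C_31 = (-0.10)(-0.20) − (-0.35)(0.65) = 0.2475
  C_32 = −[(0.85)(-0.20) − (-0.35)(-0.40)] = 0.3100
  C_33 = (0.85)(0.65) − (-0.10)(-0.40) = 0.5125
det(I−A) = Σ_j (I−A)_1j·C_1j = (0.85)(0.5350) + (-0.10)(0.4000) + (-0.35)(0.2300) = 0.33425
adj(I−A) = Cᵀ =
  [ 0.5350   0.1775   0.2475]
  [ 0.4000   0.6950   0.3100]
  [ 0.2300   0.2325   0.5125]
(I − A)⁻¹ = adj(I−A) / det(I−A) ≈
  [   1.6006     0.5310     0.7405]
  [   1.1967     2.0793     0.9274]
  [   0.6881     0.6956     1.5333]
Δx = (I − A)⁻¹ Δd with Δd having -25 in the Furniture component and 0 elsewhere.
So Δx_C = L_CF · (-25), where L_CF = adj(I−A)_CF / det(I−A) = 0.1775 / 0.33425.
Δx_C = 0.1775 × (-25) / 0.33425 = -4.4375 / 0.33425 ≈ -13.276.

Δx_C = -13.276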